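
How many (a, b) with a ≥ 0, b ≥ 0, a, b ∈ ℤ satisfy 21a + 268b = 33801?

6

gcd(268, 21) = 1  (268 = 12*21 + 16, 21 = 1*16 + 5, 16 = 3*5 + 1, 5 = 5*1).
Back-substituting, 21*(-51) + 268*(4) = 1.
Scale by 33801: one solution is (-1723851, 135204). Reduce a mod 268: (193, 111).
General: a = 193 + 268t, b = 111 - 21t.
a ≥ 0 ⇒ t ≥ 0; b ≥ 0 ⇒ t ≤ 5. So t ∈ [0, 5]: 6 solutions.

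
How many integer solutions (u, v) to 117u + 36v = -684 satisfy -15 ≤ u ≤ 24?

gcd(117, 36) = 9  (117 = 3×36 + 9, 36 = 4×9).
Back-substituting, 117×(1) + 36×(-3) = 9.
Scale by -76: particular solution (-76, 228); reduce u mod 4: (0, -19).
General solution: u = 0 + 4t, v = -19 - 13t for integer t.
-15 ≤ 0 + 4t ≤ 24 gives t ∈ [-3, 6], which is 10 values.

10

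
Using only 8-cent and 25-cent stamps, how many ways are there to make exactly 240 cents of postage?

2

Need nonnegative integers with 8j + 25k = 240.
gcd(8, 25) = 1, and 8·(-3) + 25·(1) = 1.
So (j₀, k₀) = (-720, 240); general j = -720 + 25t, k = 240 - 8t.
j ≥ 0 ⇒ t ≥ 29; k ≥ 0 ⇒ t ≤ 30. That's 2 values of t.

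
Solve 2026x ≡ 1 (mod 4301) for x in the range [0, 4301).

380

gcd(4301, 2026) = 1.
By Bézout, 2026*(380) + 4301*(-179) = 1.
So 2026*380 ≡ 1 (mod 4301), and 380 mod 4301 = 380.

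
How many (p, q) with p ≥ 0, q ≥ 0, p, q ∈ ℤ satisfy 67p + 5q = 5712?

gcd(67, 5) = 1.
By Bézout, 67·(-2) + 5·(27) = 1.
One solution: (1, 1129).
General: p = 1 + 5t, q = 1129 - 67t.
p ≥ 0 ⇒ t ≥ 0; q ≥ 0 ⇒ t ≤ 16. So t ∈ [0, 16]: 17 solutions.

17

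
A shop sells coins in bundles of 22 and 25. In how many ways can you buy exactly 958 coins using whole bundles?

2

Need nonnegative integers with 22j + 25k = 958.
gcd(22, 25) = 1, and 22·(8) + 25·(-7) = 1.
So (j₀, k₀) = (7664, -6706); general j = 7664 + 25t, k = -6706 - 22t.
j ≥ 0 ⇒ t ≥ -306; k ≥ 0 ⇒ t ≤ -305. That's 2 values of t.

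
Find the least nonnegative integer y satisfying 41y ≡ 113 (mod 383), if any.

gcd(383, 41):
  383 = 9×41 + 14
  41 = 2×14 + 13
  14 = 1×13 + 1
  13 = 13×1
so gcd(383, 41) = 1.
1 divides 113, so solutions exist.
Back-substitute for Bézout coefficients:
  1 = 14 - 1×13
  ... = 41×(-28) + 383×(3)
So 41×(-28) ≡ 1 (mod 383); multiply by 113: y ≡ -3164 (mod 383).
Smallest nonnegative: y = -3164 mod 383 = 283.

283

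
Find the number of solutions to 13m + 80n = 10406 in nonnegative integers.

10

gcd(80, 13):
  80 = 6·13 + 2
  13 = 6·2 + 1
  2 = 2·1
so gcd(80, 13) = 1.
Back-substitute for Bézout coefficients:
  1 = 13 - 6·2
  ... = 13·(37) + 80·(-6)
Scale by 10406: one solution is (385022, -62436). Reduce m mod 80: (62, 120).
General: m = 62 + 80t, n = 120 - 13t.
m ≥ 0 ⇒ t ≥ 0; n ≥ 0 ⇒ t ≤ 9. So t ∈ [0, 9]: 10 solutions.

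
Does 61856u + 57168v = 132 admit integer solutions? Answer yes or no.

no

gcd(61856, 57168) = 16  (61856 = 1*57168 + 4688, 57168 = 12*4688 + 912, 4688 = 5*912 + 128, 912 = 7*128 + 16, 128 = 8*16).
16 does not divide 132 (remainder 4), so no integer solutions.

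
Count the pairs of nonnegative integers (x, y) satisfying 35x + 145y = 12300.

12

gcd(145, 35):
  145 = 4*35 + 5
  35 = 7*5
so gcd(145, 35) = 5.
Back-substitute for Bézout coefficients:
  5 = 145 - 4*35
  ... = 35*(-4) + 145*(1)
Scale by 2460: one solution is (-9840, 2460). Reduce x mod 29: (20, 80).
General: x = 20 + 29t, y = 80 - 7t.
x ≥ 0 ⇒ t ≥ 0; y ≥ 0 ⇒ t ≤ 11. So t ∈ [0, 11]: 12 solutions.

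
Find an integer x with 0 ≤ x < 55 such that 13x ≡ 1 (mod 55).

gcd(55, 13) = 1  (55 = 4*13 + 3, 13 = 4*3 + 1, 3 = 3*1).
Back-substituting, 13*(17) + 55*(-4) = 1.
So 13*17 ≡ 1 (mod 55), and 17 mod 55 = 17.

17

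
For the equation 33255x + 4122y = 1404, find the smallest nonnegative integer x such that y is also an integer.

138

gcd(33255, 4122) = 9  (33255 = 8×4122 + 279, 4122 = 14×279 + 216, 279 = 1×216 + 63, 216 = 3×63 + 27, 63 = 2×27 + 9, 27 = 3×9).
9 divides 1404, so solutions exist.
Back-substituting, 33255×(133) + 4122×(-1073) = 9.
Scale by 1404/9 = 156: (x₀, y₀) = (20748, -167388).
General solution: x = 20748 + 458t, y = -167388 - 3695t for integer t.
x ≥ 0: smallest is 20748 mod 458 = 138 (at t = -45), with y = -1113.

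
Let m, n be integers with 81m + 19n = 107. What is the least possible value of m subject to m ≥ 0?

gcd(81, 19) = 1.
1 divides 107, so solutions exist.
By Bézout, 81*(4) + 19*(-17) = 1.
Scale by 107/1 = 107: (m₀, n₀) = (428, -1819).
General solution: m = 428 + 19t, n = -1819 - 81t for integer t.
m ≥ 0: smallest is 428 mod 19 = 10 (at t = -22), with n = -37.

10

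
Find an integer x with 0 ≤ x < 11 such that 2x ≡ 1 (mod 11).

gcd(11, 2) = 1.
By Bézout, 2*(-5) + 11*(1) = 1.
So 2*-5 ≡ 1 (mod 11), and -5 mod 11 = 6.

6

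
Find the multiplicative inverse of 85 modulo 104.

gcd(104, 85):
  104 = 1·85 + 19
  85 = 4·19 + 9
  19 = 2·9 + 1
  9 = 9·1
so gcd(104, 85) = 1.
Back-substitute for Bézout coefficients:
  1 = 19 - 2·9
  ... = 85·(-11) + 104·(9)
So 85·-11 ≡ 1 (mod 104), and -11 mod 104 = 93.

93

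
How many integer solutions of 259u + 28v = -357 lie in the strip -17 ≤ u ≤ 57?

19

gcd(259, 28) = 7  (259 = 9×28 + 7, 28 = 4×7).
Back-substituting, 259×(1) + 28×(-9) = 7.
Scale by -51: particular solution (-51, 459); reduce u mod 4: (1, -22).
General solution: u = 1 + 4t, v = -22 - 37t for integer t.
-17 ≤ 1 + 4t ≤ 57 gives t ∈ [-4, 14], which is 19 values.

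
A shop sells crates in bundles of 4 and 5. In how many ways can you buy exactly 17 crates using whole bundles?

1

Need nonnegative integers with 4j + 5k = 17.
gcd(4, 5) = 1, and 4·(-1) + 5·(1) = 1.
So (j₀, k₀) = (-17, 17); general j = -17 + 5t, k = 17 - 4t.
j ≥ 0 ⇒ t ≥ 4; k ≥ 0 ⇒ t ≤ 4. That's 1 value of t.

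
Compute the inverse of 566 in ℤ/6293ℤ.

gcd(6293, 566) = 1  (6293 = 11·566 + 67, 566 = 8·67 + 30, 67 = 2·30 + 7, 30 = 4·7 + 2, 7 = 3·2 + 1, 2 = 2·1).
Back-substituting, 566·(-2724) + 6293·(245) = 1.
So 566·-2724 ≡ 1 (mod 6293), and -2724 mod 6293 = 3569.

3569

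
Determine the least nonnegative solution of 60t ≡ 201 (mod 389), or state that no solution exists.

334

gcd(389, 60):
  389 = 6×60 + 29
  60 = 2×29 + 2
  29 = 14×2 + 1
  2 = 2×1
so gcd(389, 60) = 1.
1 divides 201, so solutions exist.
Back-substitute for Bézout coefficients:
  1 = 29 - 14×2
  ... = 60×(-188) + 389×(29)
So 60×(-188) ≡ 1 (mod 389); multiply by 201: t ≡ -37788 (mod 389).
Smallest nonnegative: t = -37788 mod 389 = 334.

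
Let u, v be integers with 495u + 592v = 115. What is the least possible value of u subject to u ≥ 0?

gcd(592, 495):
  592 = 1*495 + 97
  495 = 5*97 + 10
  97 = 9*10 + 7
  10 = 1*7 + 3
  7 = 2*3 + 1
  3 = 3*1
so gcd(592, 495) = 1.
1 divides 115, so solutions exist.
Back-substitute for Bézout coefficients:
  1 = 7 - 2*3
  ... = 495*(-177) + 592*(148)
Scale by 115/1 = 115: (u₀, v₀) = (-20355, 17020).
General solution: u = -20355 + 592t, v = 17020 - 495t for integer t.
u ≥ 0: smallest is -20355 mod 592 = 365 (at t = 35), with v = -305.

365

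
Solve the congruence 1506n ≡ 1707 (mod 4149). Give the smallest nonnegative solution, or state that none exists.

1172

gcd(4149, 1506):
  4149 = 2·1506 + 1137
  1506 = 1·1137 + 369
  1137 = 3·369 + 30
  369 = 12·30 + 9
  30 = 3·9 + 3
  9 = 3·3
so gcd(4149, 1506) = 3.
3 divides 1707, so solutions exist.
Back-substitute for Bézout coefficients:
  3 = 30 - 3·9
  ... = 1506·(-416) + 4149·(151)
So 1506·(-416) ≡ 3 (mod 4149); multiply by 569: n ≡ -236704 (mod 1383).
Smallest nonnegative: n = -236704 mod 1383 = 1172.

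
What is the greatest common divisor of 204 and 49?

gcd(204, 49):
  204 = 4×49 + 8
  49 = 6×8 + 1
  8 = 8×1
so gcd(204, 49) = 1.

1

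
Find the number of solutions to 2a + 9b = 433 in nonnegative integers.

gcd(9, 2):
  9 = 4·2 + 1
  2 = 2·1
so gcd(9, 2) = 1.
Back-substitute for Bézout coefficients:
  1 = 9 - 4·2
  ... = 2·(-4) + 9·(1)
Scale by 433: one solution is (-1732, 433). Reduce a mod 9: (5, 47).
General: a = 5 + 9t, b = 47 - 2t.
a ≥ 0 ⇒ t ≥ 0; b ≥ 0 ⇒ t ≤ 23. So t ∈ [0, 23]: 24 solutions.

24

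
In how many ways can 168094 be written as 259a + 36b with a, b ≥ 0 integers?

gcd(259, 36) = 1  (259 = 7×36 + 7, 36 = 5×7 + 1, 7 = 7×1).
Back-substituting, 259×(-5) + 36×(36) = 1.
Scale by 168094: one solution is (-840470, 6051384). Reduce a mod 36: (22, 4511).
General: a = 22 + 36t, b = 4511 - 259t.
a ≥ 0 ⇒ t ≥ 0; b ≥ 0 ⇒ t ≤ 17. So t ∈ [0, 17]: 18 solutions.

18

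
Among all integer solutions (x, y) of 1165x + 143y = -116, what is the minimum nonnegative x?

gcd(1165, 143):
  1165 = 8·143 + 21
  143 = 6·21 + 17
  21 = 1·17 + 4
  17 = 4·4 + 1
  4 = 4·1
so gcd(1165, 143) = 1.
1 divides -116, so solutions exist.
Back-substitute for Bézout coefficients:
  1 = 17 - 4·4
  ... = 1165·(-34) + 143·(277)
Scale by -116/1 = -116: (x₀, y₀) = (3944, -32132).
General solution: x = 3944 + 143t, y = -32132 - 1165t for integer t.
x ≥ 0: smallest is 3944 mod 143 = 83 (at t = -27), with y = -677.

83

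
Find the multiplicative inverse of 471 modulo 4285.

gcd(4285, 471) = 1  (4285 = 9*471 + 46, 471 = 10*46 + 11, 46 = 4*11 + 2, 11 = 5*2 + 1, 2 = 2*1).
Back-substituting, 471*(1956) + 4285*(-215) = 1.
So 471*1956 ≡ 1 (mod 4285), and 1956 mod 4285 = 1956.

1956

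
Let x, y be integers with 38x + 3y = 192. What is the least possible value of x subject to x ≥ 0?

0

gcd(38, 3) = 1  (38 = 12×3 + 2, 3 = 1×2 + 1, 2 = 2×1).
1 divides 192, so solutions exist.
Back-substituting, 38×(-1) + 3×(13) = 1.
Scale by 192/1 = 192: (x₀, y₀) = (-192, 2496).
General solution: x = -192 + 3t, y = 2496 - 38t for integer t.
x ≥ 0: smallest is -192 mod 3 = 0 (at t = 64), with y = 64.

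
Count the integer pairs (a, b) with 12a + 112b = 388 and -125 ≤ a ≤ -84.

2

gcd(112, 12):
  112 = 9*12 + 4
  12 = 3*4
so gcd(112, 12) = 4.
Back-substitute for Bézout coefficients:
  4 = 112 - 9*12
  ... = 12*(-9) + 112*(1)
Scale by 97: particular solution (-873, 97); reduce a mod 28: (23, 1).
General solution: a = 23 + 28t, b = 1 - 3t for integer t.
-125 ≤ 23 + 28t ≤ -84 gives t ∈ [-5, -4], which is 2 values.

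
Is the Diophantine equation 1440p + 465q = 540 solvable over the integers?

gcd(1440, 465):
  1440 = 3·465 + 45
  465 = 10·45 + 15
  45 = 3·15
so gcd(1440, 465) = 15.
15 divides 540, so integer solutions exist.

yes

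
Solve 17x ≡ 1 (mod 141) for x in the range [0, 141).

gcd(141, 17) = 1.
By Bézout, 17·(-58) + 141·(7) = 1.
So 17·-58 ≡ 1 (mod 141), and -58 mod 141 = 83.

83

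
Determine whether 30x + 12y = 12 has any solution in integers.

yes

gcd(30, 12) = 6  (30 = 2·12 + 6, 12 = 2·6).
6 divides 12, so integer solutions exist.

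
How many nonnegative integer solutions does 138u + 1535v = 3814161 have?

gcd(1535, 138) = 1.
By Bézout, 138*(-723) + 1535*(65) = 1.
One solution: (1377, 2361).
General: u = 1377 + 1535t, v = 2361 - 138t.
u ≥ 0 ⇒ t ≥ 0; v ≥ 0 ⇒ t ≤ 17. So t ∈ [0, 17]: 18 solutions.

18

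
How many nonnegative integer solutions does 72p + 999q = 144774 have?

gcd(999, 72) = 9.
By Bézout, 72*(14) + 999*(-1) = 9.
One solution: (96, 138).
General: p = 96 + 111t, q = 138 - 8t.
p ≥ 0 ⇒ t ≥ 0; q ≥ 0 ⇒ t ≤ 17. So t ∈ [0, 17]: 18 solutions.

18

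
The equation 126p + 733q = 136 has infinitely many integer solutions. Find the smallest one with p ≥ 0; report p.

641

gcd(733, 126):
  733 = 5*126 + 103
  126 = 1*103 + 23
  103 = 4*23 + 11
  23 = 2*11 + 1
  11 = 11*1
so gcd(733, 126) = 1.
1 divides 136, so solutions exist.
Back-substitute for Bézout coefficients:
  1 = 23 - 2*11
  ... = 126*(64) + 733*(-11)
Scale by 136/1 = 136: (p₀, q₀) = (8704, -1496).
General solution: p = 8704 + 733t, q = -1496 - 126t for integer t.
p ≥ 0: smallest is 8704 mod 733 = 641 (at t = -11), with q = -110.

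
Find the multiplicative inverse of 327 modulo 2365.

gcd(2365, 327) = 1.
By Bézout, 327·(-1027) + 2365·(142) = 1.
So 327·-1027 ≡ 1 (mod 2365), and -1027 mod 2365 = 1338.

1338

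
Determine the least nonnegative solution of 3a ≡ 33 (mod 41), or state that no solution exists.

gcd(41, 3) = 1.
1 divides 33, so solutions exist.
By Bézout, 3*(14) + 41*(-1) = 1.
So 3*(14) ≡ 1 (mod 41); multiply by 33: a ≡ 462 (mod 41).
Smallest nonnegative: a = 462 mod 41 = 11.

11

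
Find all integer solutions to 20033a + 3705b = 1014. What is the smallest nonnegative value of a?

gcd(20033, 3705) = 13.
13 divides 1014, so solutions exist.
By Bézout, 20033·(86) + 3705·(-465) = 13.
Scale by 1014/13 = 78: (a₀, b₀) = (6708, -36270).
General solution: a = 6708 + 285t, b = -36270 - 1541t for integer t.
a ≥ 0: smallest is 6708 mod 285 = 153 (at t = -23), with b = -827.

153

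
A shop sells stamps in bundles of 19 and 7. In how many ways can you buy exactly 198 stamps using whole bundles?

1

Need nonnegative integers with 19j + 7k = 198.
gcd(19, 7) = 1, and 19·(3) + 7·(-8) = 1.
So (j₀, k₀) = (594, -1584); general j = 594 + 7t, k = -1584 - 19t.
j ≥ 0 ⇒ t ≥ -84; k ≥ 0 ⇒ t ≤ -84. That's 1 value of t.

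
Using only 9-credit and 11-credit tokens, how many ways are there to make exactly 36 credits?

Need nonnegative integers with 9j + 11k = 36.
gcd(9, 11) = 1, and 9·(5) + 11·(-4) = 1.
So (j₀, k₀) = (180, -144); general j = 180 + 11t, k = -144 - 9t.
j ≥ 0 ⇒ t ≥ -16; k ≥ 0 ⇒ t ≤ -16. That's 1 value of t.

1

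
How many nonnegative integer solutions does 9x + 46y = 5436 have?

gcd(46, 9) = 1.
By Bézout, 9×(-5) + 46×(1) = 1.
One solution: (6, 117).
General: x = 6 + 46t, y = 117 - 9t.
x ≥ 0 ⇒ t ≥ 0; y ≥ 0 ⇒ t ≤ 13. So t ∈ [0, 13]: 14 solutions.

14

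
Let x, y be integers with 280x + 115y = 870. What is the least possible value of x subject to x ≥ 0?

gcd(280, 115):
  280 = 2*115 + 50
  115 = 2*50 + 15
  50 = 3*15 + 5
  15 = 3*5
so gcd(280, 115) = 5.
5 divides 870, so solutions exist.
Back-substitute for Bézout coefficients:
  5 = 50 - 3*15
  ... = 280*(7) + 115*(-17)
Scale by 870/5 = 174: (x₀, y₀) = (1218, -2958).
General solution: x = 1218 + 23t, y = -2958 - 56t for integer t.
x ≥ 0: smallest is 1218 mod 23 = 22 (at t = -52), with y = -46.

22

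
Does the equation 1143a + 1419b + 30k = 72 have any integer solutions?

yes

gcd(1419, 1143):
  1419 = 1·1143 + 276
  1143 = 4·276 + 39
  276 = 7·39 + 3
  39 = 13·3
so gcd(1419, 1143) = 3.
gcd(3, 30) = 3.
3 divides 72, so integer solutions exist.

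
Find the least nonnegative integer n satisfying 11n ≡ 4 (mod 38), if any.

28

gcd(38, 11) = 1.
1 divides 4, so solutions exist.
By Bézout, 11·(7) + 38·(-2) = 1.
So 11·(7) ≡ 1 (mod 38); multiply by 4: n ≡ 28 (mod 38).
Smallest nonnegative: n = 28 mod 38 = 28.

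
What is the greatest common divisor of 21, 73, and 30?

gcd(73, 21) = 1  (73 = 3×21 + 10, 21 = 2×10 + 1, 10 = 10×1).
gcd(1, 30) = 1.

1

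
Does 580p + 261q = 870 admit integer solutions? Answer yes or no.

gcd(580, 261) = 29.
29 divides 870, so integer solutions exist.

yes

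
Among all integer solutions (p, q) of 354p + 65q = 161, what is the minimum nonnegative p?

19

gcd(354, 65) = 1.
1 divides 161, so solutions exist.
By Bézout, 354*(9) + 65*(-49) = 1.
Scale by 161/1 = 161: (p₀, q₀) = (1449, -7889).
General solution: p = 1449 + 65t, q = -7889 - 354t for integer t.
p ≥ 0: smallest is 1449 mod 65 = 19 (at t = -22), with q = -101.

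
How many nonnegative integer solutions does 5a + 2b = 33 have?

3

gcd(5, 2) = 1.
By Bézout, 5·(1) + 2·(-2) = 1.
One solution: (1, 14).
General: a = 1 + 2t, b = 14 - 5t.
a ≥ 0 ⇒ t ≥ 0; b ≥ 0 ⇒ t ≤ 2. So t ∈ [0, 2]: 3 solutions.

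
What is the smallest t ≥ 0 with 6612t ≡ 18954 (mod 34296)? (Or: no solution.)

gcd(34296, 6612) = 12  (34296 = 5×6612 + 1236, 6612 = 5×1236 + 432, 1236 = 2×432 + 372, 432 = 1×372 + 60, 372 = 6×60 + 12, 60 = 5×12).
12 does not divide 18954, so the congruence has no solution.

no solution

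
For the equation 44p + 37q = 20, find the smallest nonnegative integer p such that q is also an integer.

24

gcd(44, 37) = 1  (44 = 1·37 + 7, 37 = 5·7 + 2, 7 = 3·2 + 1, 2 = 2·1).
1 divides 20, so solutions exist.
Back-substituting, 44·(16) + 37·(-19) = 1.
Scale by 20/1 = 20: (p₀, q₀) = (320, -380).
General solution: p = 320 + 37t, q = -380 - 44t for integer t.
p ≥ 0: smallest is 320 mod 37 = 24 (at t = -8), with q = -28.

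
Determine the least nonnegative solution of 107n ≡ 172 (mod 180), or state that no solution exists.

116

gcd(180, 107) = 1.
1 divides 172, so solutions exist.
By Bézout, 107*(-37) + 180*(22) = 1.
So 107*(-37) ≡ 1 (mod 180); multiply by 172: n ≡ -6364 (mod 180).
Smallest nonnegative: n = -6364 mod 180 = 116.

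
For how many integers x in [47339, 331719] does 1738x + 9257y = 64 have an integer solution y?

31

gcd(9257, 1738) = 1  (9257 = 5×1738 + 567, 1738 = 3×567 + 37, 567 = 15×37 + 12, 37 = 3×12 + 1, 12 = 12×1).
Back-substituting, 1738×(751) + 9257×(-141) = 1.
Scale by 64: particular solution (48064, -9024); reduce x mod 9257: (1779, -334).
General solution: x = 1779 + 9257t, y = -334 - 1738t for integer t.
47339 ≤ 1779 + 9257t ≤ 331719 gives t ∈ [5, 35], which is 31 values.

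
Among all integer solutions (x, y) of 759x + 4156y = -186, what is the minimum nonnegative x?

394

gcd(4156, 759):
  4156 = 5×759 + 361
  759 = 2×361 + 37
  361 = 9×37 + 28
  37 = 1×28 + 9
  28 = 3×9 + 1
  9 = 9×1
so gcd(4156, 759) = 1.
1 divides -186, so solutions exist.
Back-substitute for Bézout coefficients:
  1 = 28 - 3×9
  ... = 759×(-449) + 4156×(82)
Scale by -186/1 = -186: (x₀, y₀) = (83514, -15252).
General solution: x = 83514 + 4156t, y = -15252 - 759t for integer t.
x ≥ 0: smallest is 83514 mod 4156 = 394 (at t = -20), with y = -72.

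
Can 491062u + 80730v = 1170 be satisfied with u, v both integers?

yes

gcd(491062, 80730) = 26  (491062 = 6·80730 + 6682, 80730 = 12·6682 + 546, 6682 = 12·546 + 130, 546 = 4·130 + 26, 130 = 5·26).
26 divides 1170, so integer solutions exist.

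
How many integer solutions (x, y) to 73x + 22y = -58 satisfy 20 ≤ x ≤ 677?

gcd(73, 22) = 1.
By Bézout, 73·(-3) + 22·(10) = 1.
Particular solution: (20, -69).
General solution: x = 20 + 22t, y = -69 - 73t for integer t.
20 ≤ 20 + 22t ≤ 677 gives t ∈ [0, 29], which is 30 values.

30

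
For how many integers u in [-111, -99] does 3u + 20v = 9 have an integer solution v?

0

gcd(20, 3) = 1.
By Bézout, 3·(7) + 20·(-1) = 1.
Particular solution: (3, 0).
General solution: u = 3 + 20t, v = 0 - 3t for integer t.
-111 ≤ 3 + 20t ≤ -99 gives t ∈ [-5, -6], which is 0 values.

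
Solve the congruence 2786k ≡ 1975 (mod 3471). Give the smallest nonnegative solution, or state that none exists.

gcd(3471, 2786) = 1.
1 divides 1975, so solutions exist.
By Bézout, 2786×(-679) + 3471×(545) = 1.
So 2786×(-679) ≡ 1 (mod 3471); multiply by 1975: k ≡ -1341025 (mod 3471).
Smallest nonnegative: k = -1341025 mod 3471 = 2252.

2252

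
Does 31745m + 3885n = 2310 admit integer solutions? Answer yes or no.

gcd(31745, 3885) = 35  (31745 = 8*3885 + 665, 3885 = 5*665 + 560, 665 = 1*560 + 105, 560 = 5*105 + 35, 105 = 3*35).
35 divides 2310, so integer solutions exist.

yes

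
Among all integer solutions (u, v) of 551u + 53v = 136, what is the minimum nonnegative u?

9

gcd(551, 53):
  551 = 10·53 + 21
  53 = 2·21 + 11
  21 = 1·11 + 10
  11 = 1·10 + 1
  10 = 10·1
so gcd(551, 53) = 1.
1 divides 136, so solutions exist.
Back-substitute for Bézout coefficients:
  1 = 11 - 1·10
  ... = 551·(-5) + 53·(52)
Scale by 136/1 = 136: (u₀, v₀) = (-680, 7072).
General solution: u = -680 + 53t, v = 7072 - 551t for integer t.
u ≥ 0: smallest is -680 mod 53 = 9 (at t = 13), with v = -91.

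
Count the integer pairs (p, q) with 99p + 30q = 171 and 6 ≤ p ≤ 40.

4

gcd(99, 30) = 3  (99 = 3*30 + 9, 30 = 3*9 + 3, 9 = 3*3).
Back-substituting, 99*(-3) + 30*(10) = 3.
Scale by 57: particular solution (-171, 570); reduce p mod 10: (9, -24).
General solution: p = 9 + 10t, q = -24 - 33t for integer t.
6 ≤ 9 + 10t ≤ 40 gives t ∈ [0, 3], which is 4 values.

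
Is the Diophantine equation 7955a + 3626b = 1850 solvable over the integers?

yes

gcd(7955, 3626) = 37  (7955 = 2·3626 + 703, 3626 = 5·703 + 111, 703 = 6·111 + 37, 111 = 3·37).
37 divides 1850, so integer solutions exist.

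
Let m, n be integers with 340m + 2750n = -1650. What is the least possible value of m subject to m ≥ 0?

gcd(2750, 340) = 10  (2750 = 8*340 + 30, 340 = 11*30 + 10, 30 = 3*10).
10 divides -1650, so solutions exist.
Back-substituting, 340*(89) + 2750*(-11) = 10.
Scale by -1650/10 = -165: (m₀, n₀) = (-14685, 1815).
General solution: m = -14685 + 275t, n = 1815 - 34t for integer t.
m ≥ 0: smallest is -14685 mod 275 = 165 (at t = 54), with n = -21.

165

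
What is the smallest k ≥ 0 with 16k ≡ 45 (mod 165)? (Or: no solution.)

75

gcd(165, 16) = 1  (165 = 10×16 + 5, 16 = 3×5 + 1, 5 = 5×1).
1 divides 45, so solutions exist.
Back-substituting, 16×(31) + 165×(-3) = 1.
So 16×(31) ≡ 1 (mod 165); multiply by 45: k ≡ 1395 (mod 165).
Smallest nonnegative: k = 1395 mod 165 = 75.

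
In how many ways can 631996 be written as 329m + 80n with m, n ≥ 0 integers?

24

gcd(329, 80) = 1  (329 = 4·80 + 9, 80 = 8·9 + 8, 9 = 1·8 + 1, 8 = 8·1).
Back-substituting, 329·(9) + 80·(-37) = 1.
Scale by 631996: one solution is (5687964, -23383852). Reduce m mod 80: (44, 7719).
General: m = 44 + 80t, n = 7719 - 329t.
m ≥ 0 ⇒ t ≥ 0; n ≥ 0 ⇒ t ≤ 23. So t ∈ [0, 23]: 24 solutions.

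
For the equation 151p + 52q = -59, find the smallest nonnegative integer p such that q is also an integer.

43

gcd(151, 52):
  151 = 2*52 + 47
  52 = 1*47 + 5
  47 = 9*5 + 2
  5 = 2*2 + 1
  2 = 2*1
so gcd(151, 52) = 1.
1 divides -59, so solutions exist.
Back-substitute for Bézout coefficients:
  1 = 5 - 2*2
  ... = 151*(-21) + 52*(61)
Scale by -59/1 = -59: (p₀, q₀) = (1239, -3599).
General solution: p = 1239 + 52t, q = -3599 - 151t for integer t.
p ≥ 0: smallest is 1239 mod 52 = 43 (at t = -23), with q = -126.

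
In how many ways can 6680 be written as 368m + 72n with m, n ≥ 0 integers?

2

gcd(368, 72):
  368 = 5·72 + 8
  72 = 9·8
so gcd(368, 72) = 8.
Back-substitute for Bézout coefficients:
  8 = 368 - 5·72
  ... = 368·(1) + 72·(-5)
Scale by 835: one solution is (835, -4175). Reduce m mod 9: (7, 57).
General: m = 7 + 9t, n = 57 - 46t.
m ≥ 0 ⇒ t ≥ 0; n ≥ 0 ⇒ t ≤ 1. So t ∈ [0, 1]: 2 solutions.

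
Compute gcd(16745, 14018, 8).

1

gcd(16745, 14018):
  16745 = 1·14018 + 2727
  14018 = 5·2727 + 383
  2727 = 7·383 + 46
  383 = 8·46 + 15
  46 = 3·15 + 1
  15 = 15·1
so gcd(16745, 14018) = 1.
gcd(1, 8) = 1.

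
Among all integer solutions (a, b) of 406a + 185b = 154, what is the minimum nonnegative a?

gcd(406, 185):
  406 = 2×185 + 36
  185 = 5×36 + 5
  36 = 7×5 + 1
  5 = 5×1
so gcd(406, 185) = 1.
1 divides 154, so solutions exist.
Back-substitute for Bézout coefficients:
  1 = 36 - 7×5
  ... = 406×(36) + 185×(-79)
Scale by 154/1 = 154: (a₀, b₀) = (5544, -12166).
General solution: a = 5544 + 185t, b = -12166 - 406t for integer t.
a ≥ 0: smallest is 5544 mod 185 = 179 (at t = -29), with b = -392.

179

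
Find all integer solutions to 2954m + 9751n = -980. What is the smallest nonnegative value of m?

gcd(9751, 2954):
  9751 = 3*2954 + 889
  2954 = 3*889 + 287
  889 = 3*287 + 28
  287 = 10*28 + 7
  28 = 4*7
so gcd(9751, 2954) = 7.
7 divides -980, so solutions exist.
Back-substitute for Bézout coefficients:
  7 = 287 - 10*28
  ... = 2954*(340) + 9751*(-103)
Scale by -980/7 = -140: (m₀, n₀) = (-47600, 14420).
General solution: m = -47600 + 1393t, n = 14420 - 422t for integer t.
m ≥ 0: smallest is -47600 mod 1393 = 1155 (at t = 35), with n = -350.

1155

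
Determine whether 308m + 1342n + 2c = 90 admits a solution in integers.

gcd(1342, 308):
  1342 = 4·308 + 110
  308 = 2·110 + 88
  110 = 1·88 + 22
  88 = 4·22
so gcd(1342, 308) = 22.
gcd(22, 2) = 2.
2 divides 90, so integer solutions exist.

yes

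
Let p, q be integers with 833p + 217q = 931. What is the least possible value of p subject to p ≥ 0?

gcd(833, 217):
  833 = 3*217 + 182
  217 = 1*182 + 35
  182 = 5*35 + 7
  35 = 5*7
so gcd(833, 217) = 7.
7 divides 931, so solutions exist.
Back-substitute for Bézout coefficients:
  7 = 182 - 5*35
  ... = 833*(6) + 217*(-23)
Scale by 931/7 = 133: (p₀, q₀) = (798, -3059).
General solution: p = 798 + 31t, q = -3059 - 119t for integer t.
p ≥ 0: smallest is 798 mod 31 = 23 (at t = -25), with q = -84.

23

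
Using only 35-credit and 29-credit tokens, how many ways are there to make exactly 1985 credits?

Need nonnegative integers with 35j + 29k = 1985.
gcd(35, 29) = 1, and 35·(5) + 29·(-6) = 1.
So (j₀, k₀) = (9925, -11910); general j = 9925 + 29t, k = -11910 - 35t.
j ≥ 0 ⇒ t ≥ -342; k ≥ 0 ⇒ t ≤ -341. That's 2 values of t.

2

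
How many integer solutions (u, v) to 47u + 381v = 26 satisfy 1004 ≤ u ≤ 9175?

21

gcd(381, 47):
  381 = 8*47 + 5
  47 = 9*5 + 2
  5 = 2*2 + 1
  2 = 2*1
so gcd(381, 47) = 1.
Back-substitute for Bézout coefficients:
  1 = 5 - 2*2
  ... = 47*(-154) + 381*(19)
Scale by 26: particular solution (-4004, 494); reduce u mod 381: (187, -23).
General solution: u = 187 + 381t, v = -23 - 47t for integer t.
1004 ≤ 187 + 381t ≤ 9175 gives t ∈ [3, 23], which is 21 values.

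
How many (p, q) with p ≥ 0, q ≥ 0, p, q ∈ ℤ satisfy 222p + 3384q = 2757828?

22

gcd(3384, 222) = 6.
By Bézout, 222*(61) + 3384*(-4) = 6.
One solution: (350, 792).
General: p = 350 + 564t, q = 792 - 37t.
p ≥ 0 ⇒ t ≥ 0; q ≥ 0 ⇒ t ≤ 21. So t ∈ [0, 21]: 22 solutions.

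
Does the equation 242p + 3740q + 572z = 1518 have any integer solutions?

gcd(3740, 242):
  3740 = 15*242 + 110
  242 = 2*110 + 22
  110 = 5*22
so gcd(3740, 242) = 22.
gcd(22, 572) = 22.
22 divides 1518, so integer solutions exist.

yes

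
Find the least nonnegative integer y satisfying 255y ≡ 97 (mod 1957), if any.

1259

gcd(1957, 255) = 1.
1 divides 97, so solutions exist.
By Bézout, 255*(-330) + 1957*(43) = 1.
So 255*(-330) ≡ 1 (mod 1957); multiply by 97: y ≡ -32010 (mod 1957).
Smallest nonnegative: y = -32010 mod 1957 = 1259.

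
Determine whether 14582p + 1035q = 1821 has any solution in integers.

no

gcd(14582, 1035):
  14582 = 14·1035 + 92
  1035 = 11·92 + 23
  92 = 4·23
so gcd(14582, 1035) = 23.
23 does not divide 1821 (remainder 4), so no integer solutions.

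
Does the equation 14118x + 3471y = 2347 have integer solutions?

no

gcd(14118, 3471) = 39  (14118 = 4×3471 + 234, 3471 = 14×234 + 195, 234 = 1×195 + 39, 195 = 5×39).
39 does not divide 2347 (remainder 7), so no integer solutions.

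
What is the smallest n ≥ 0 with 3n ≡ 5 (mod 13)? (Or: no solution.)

gcd(13, 3) = 1.
1 divides 5, so solutions exist.
By Bézout, 3*(-4) + 13*(1) = 1.
So 3*(-4) ≡ 1 (mod 13); multiply by 5: n ≡ -20 (mod 13).
Smallest nonnegative: n = -20 mod 13 = 6.

6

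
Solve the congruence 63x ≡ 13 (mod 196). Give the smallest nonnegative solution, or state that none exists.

no solution

gcd(196, 63) = 7  (196 = 3*63 + 7, 63 = 9*7).
7 does not divide 13, so the congruence has no solution.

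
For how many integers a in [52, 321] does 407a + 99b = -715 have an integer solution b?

30

gcd(407, 99):
  407 = 4·99 + 11
  99 = 9·11
so gcd(407, 99) = 11.
Back-substitute for Bézout coefficients:
  11 = 407 - 4·99
  ... = 407·(1) + 99·(-4)
Scale by -65: particular solution (-65, 260); reduce a mod 9: (7, -36).
General solution: a = 7 + 9t, b = -36 - 37t for integer t.
52 ≤ 7 + 9t ≤ 321 gives t ∈ [5, 34], which is 30 values.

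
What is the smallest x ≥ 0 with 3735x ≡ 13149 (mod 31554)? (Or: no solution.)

gcd(31554, 3735) = 9  (31554 = 8*3735 + 1674, 3735 = 2*1674 + 387, 1674 = 4*387 + 126, 387 = 3*126 + 9, 126 = 14*9).
9 divides 13149, so solutions exist.
Back-substituting, 3735*(245) + 31554*(-29) = 9.
So 3735*(245) ≡ 9 (mod 31554); multiply by 1461: x ≡ 357945 (mod 3506).
Smallest nonnegative: x = 357945 mod 3506 = 333.

333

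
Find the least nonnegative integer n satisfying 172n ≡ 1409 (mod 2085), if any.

gcd(2085, 172) = 1  (2085 = 12×172 + 21, 172 = 8×21 + 4, 21 = 5×4 + 1, 4 = 4×1).
1 divides 1409, so solutions exist.
Back-substituting, 172×(-497) + 2085×(41) = 1.
So 172×(-497) ≡ 1 (mod 2085); multiply by 1409: n ≡ -700273 (mod 2085).
Smallest nonnegative: n = -700273 mod 2085 = 287.

287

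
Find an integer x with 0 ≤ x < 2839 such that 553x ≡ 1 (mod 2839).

gcd(2839, 553):
  2839 = 5×553 + 74
  553 = 7×74 + 35
  74 = 2×35 + 4
  35 = 8×4 + 3
  4 = 1×3 + 1
  3 = 3×1
so gcd(2839, 553) = 1.
Back-substitute for Bézout coefficients:
  1 = 4 - 1×3
  ... = 553×(-729) + 2839×(142)
So 553×-729 ≡ 1 (mod 2839), and -729 mod 2839 = 2110.

2110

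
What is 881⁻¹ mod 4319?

2260

gcd(4319, 881):
  4319 = 4*881 + 795
  881 = 1*795 + 86
  795 = 9*86 + 21
  86 = 4*21 + 2
  21 = 10*2 + 1
  2 = 2*1
so gcd(4319, 881) = 1.
Back-substitute for Bézout coefficients:
  1 = 21 - 10*2
  ... = 881*(-2059) + 4319*(420)
So 881*-2059 ≡ 1 (mod 4319), and -2059 mod 4319 = 2260.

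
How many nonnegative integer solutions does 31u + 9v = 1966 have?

7

gcd(31, 9) = 1.
By Bézout, 31*(-2) + 9*(7) = 1.
One solution: (1, 215).
General: u = 1 + 9t, v = 215 - 31t.
u ≥ 0 ⇒ t ≥ 0; v ≥ 0 ⇒ t ≤ 6. So t ∈ [0, 6]: 7 solutions.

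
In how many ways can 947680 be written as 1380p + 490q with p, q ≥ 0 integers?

gcd(1380, 490) = 10  (1380 = 2×490 + 400, 490 = 1×400 + 90, 400 = 4×90 + 40, 90 = 2×40 + 10, 40 = 4×10).
Back-substituting, 1380×(-11) + 490×(31) = 10.
Scale by 94768: one solution is (-1042448, 2937808). Reduce p mod 49: (27, 1858).
General: p = 27 + 49t, q = 1858 - 138t.
p ≥ 0 ⇒ t ≥ 0; q ≥ 0 ⇒ t ≤ 13. So t ∈ [0, 13]: 14 solutions.

14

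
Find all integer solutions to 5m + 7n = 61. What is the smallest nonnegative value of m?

1

gcd(7, 5) = 1.
1 divides 61, so solutions exist.
By Bézout, 5×(3) + 7×(-2) = 1.
Scale by 61/1 = 61: (m₀, n₀) = (183, -122).
General solution: m = 183 + 7t, n = -122 - 5t for integer t.
m ≥ 0: smallest is 183 mod 7 = 1 (at t = -26), with n = 8.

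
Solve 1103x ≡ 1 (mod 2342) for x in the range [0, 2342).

gcd(2342, 1103) = 1.
By Bézout, 1103×(-155) + 2342×(73) = 1.
So 1103×-155 ≡ 1 (mod 2342), and -155 mod 2342 = 2187.

2187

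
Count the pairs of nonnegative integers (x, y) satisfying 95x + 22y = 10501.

gcd(95, 22) = 1  (95 = 4×22 + 7, 22 = 3×7 + 1, 7 = 7×1).
Back-substituting, 95×(-3) + 22×(13) = 1.
Scale by 10501: one solution is (-31503, 136513). Reduce x mod 22: (1, 473).
General: x = 1 + 22t, y = 473 - 95t.
x ≥ 0 ⇒ t ≥ 0; y ≥ 0 ⇒ t ≤ 4. So t ∈ [0, 4]: 5 solutions.

5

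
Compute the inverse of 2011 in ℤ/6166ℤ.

1159

gcd(6166, 2011) = 1  (6166 = 3*2011 + 133, 2011 = 15*133 + 16, 133 = 8*16 + 5, 16 = 3*5 + 1, 5 = 5*1).
Back-substituting, 2011*(1159) + 6166*(-378) = 1.
So 2011*1159 ≡ 1 (mod 6166), and 1159 mod 6166 = 1159.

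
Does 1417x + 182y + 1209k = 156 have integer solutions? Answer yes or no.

gcd(1417, 182) = 13.
gcd(13, 1209) = 13.
13 divides 156, so integer solutions exist.

yes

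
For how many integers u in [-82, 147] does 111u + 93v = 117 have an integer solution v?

8

gcd(111, 93) = 3  (111 = 1*93 + 18, 93 = 5*18 + 3, 18 = 6*3).
Back-substituting, 111*(-5) + 93*(6) = 3.
Scale by 39: particular solution (-195, 234); reduce u mod 31: (22, -25).
General solution: u = 22 + 31t, v = -25 - 37t for integer t.
-82 ≤ 22 + 31t ≤ 147 gives t ∈ [-3, 4], which is 8 values.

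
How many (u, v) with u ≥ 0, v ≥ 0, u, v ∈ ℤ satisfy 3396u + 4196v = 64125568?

18

gcd(4196, 3396) = 4  (4196 = 1×3396 + 800, 3396 = 4×800 + 196, 800 = 4×196 + 16, 196 = 12×16 + 4, 16 = 4×4).
Back-substituting, 3396×(257) + 4196×(-208) = 4.
Scale by 16031392: one solution is (4120067744, -3334529536). Reduce u mod 1049: (658, 14750).
General: u = 658 + 1049t, v = 14750 - 849t.
u ≥ 0 ⇒ t ≥ 0; v ≥ 0 ⇒ t ≤ 17. So t ∈ [0, 17]: 18 solutions.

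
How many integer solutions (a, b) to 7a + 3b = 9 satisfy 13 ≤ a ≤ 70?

gcd(7, 3) = 1  (7 = 2*3 + 1, 3 = 3*1).
Back-substituting, 7*(1) + 3*(-2) = 1.
Scale by 9: particular solution (9, -18); reduce a mod 3: (0, 3).
General solution: a = 0 + 3t, b = 3 - 7t for integer t.
13 ≤ 0 + 3t ≤ 70 gives t ∈ [5, 23], which is 19 values.

19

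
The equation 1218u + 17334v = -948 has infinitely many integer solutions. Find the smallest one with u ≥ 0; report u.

gcd(17334, 1218) = 6.
6 divides -948, so solutions exist.
By Bézout, 1218*(1352) + 17334*(-95) = 6.
Scale by -948/6 = -158: (u₀, v₀) = (-213616, 15010).
General solution: u = -213616 + 2889t, v = 15010 - 203t for integer t.
u ≥ 0: smallest is -213616 mod 2889 = 170 (at t = 74), with v = -12.

170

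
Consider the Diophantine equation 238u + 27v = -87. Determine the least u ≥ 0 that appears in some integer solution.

12

gcd(238, 27) = 1  (238 = 8*27 + 22, 27 = 1*22 + 5, 22 = 4*5 + 2, 5 = 2*2 + 1, 2 = 2*1).
1 divides -87, so solutions exist.
Back-substituting, 238*(-11) + 27*(97) = 1.
Scale by -87/1 = -87: (u₀, v₀) = (957, -8439).
General solution: u = 957 + 27t, v = -8439 - 238t for integer t.
u ≥ 0: smallest is 957 mod 27 = 12 (at t = -35), with v = -109.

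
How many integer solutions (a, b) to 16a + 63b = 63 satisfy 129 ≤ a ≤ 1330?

19

gcd(63, 16) = 1  (63 = 3*16 + 15, 16 = 1*15 + 1, 15 = 15*1).
Back-substituting, 16*(4) + 63*(-1) = 1.
Scale by 63: particular solution (252, -63); reduce a mod 63: (0, 1).
General solution: a = 0 + 63t, b = 1 - 16t for integer t.
129 ≤ 0 + 63t ≤ 1330 gives t ∈ [3, 21], which is 19 values.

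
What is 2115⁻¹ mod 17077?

gcd(17077, 2115):
  17077 = 8×2115 + 157
  2115 = 13×157 + 74
  157 = 2×74 + 9
  74 = 8×9 + 2
  9 = 4×2 + 1
  2 = 2×1
so gcd(17077, 2115) = 1.
Back-substitute for Bézout coefficients:
  1 = 9 - 4×2
  ... = 2115×(-7614) + 17077×(943)
So 2115×-7614 ≡ 1 (mod 17077), and -7614 mod 17077 = 9463.

9463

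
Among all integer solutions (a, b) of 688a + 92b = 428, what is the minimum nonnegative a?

16

gcd(688, 92):
  688 = 7*92 + 44
  92 = 2*44 + 4
  44 = 11*4
so gcd(688, 92) = 4.
4 divides 428, so solutions exist.
Back-substitute for Bézout coefficients:
  4 = 92 - 2*44
  ... = 688*(-2) + 92*(15)
Scale by 428/4 = 107: (a₀, b₀) = (-214, 1605).
General solution: a = -214 + 23t, b = 1605 - 172t for integer t.
a ≥ 0: smallest is -214 mod 23 = 16 (at t = 10), with b = -115.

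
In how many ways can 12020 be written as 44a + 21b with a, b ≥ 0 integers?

gcd(44, 21):
  44 = 2×21 + 2
  21 = 10×2 + 1
  2 = 2×1
so gcd(44, 21) = 1.
Back-substitute for Bézout coefficients:
  1 = 21 - 10×2
  ... = 44×(-10) + 21×(21)
Scale by 12020: one solution is (-120200, 252420). Reduce a mod 21: (4, 564).
General: a = 4 + 21t, b = 564 - 44t.
a ≥ 0 ⇒ t ≥ 0; b ≥ 0 ⇒ t ≤ 12. So t ∈ [0, 12]: 13 solutions.

13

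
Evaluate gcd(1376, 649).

gcd(1376, 649):
  1376 = 2*649 + 78
  649 = 8*78 + 25
  78 = 3*25 + 3
  25 = 8*3 + 1
  3 = 3*1
so gcd(1376, 649) = 1.

1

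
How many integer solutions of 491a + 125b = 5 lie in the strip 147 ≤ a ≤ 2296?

17

gcd(491, 125):
  491 = 3*125 + 116
  125 = 1*116 + 9
  116 = 12*9 + 8
  9 = 1*8 + 1
  8 = 8*1
so gcd(491, 125) = 1.
Back-substitute for Bézout coefficients:
  1 = 9 - 1*8
  ... = 491*(-14) + 125*(55)
Scale by 5: particular solution (-70, 275); reduce a mod 125: (55, -216).
General solution: a = 55 + 125t, b = -216 - 491t for integer t.
147 ≤ 55 + 125t ≤ 2296 gives t ∈ [1, 17], which is 17 values.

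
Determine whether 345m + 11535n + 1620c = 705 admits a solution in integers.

gcd(11535, 345):
  11535 = 33·345 + 150
  345 = 2·150 + 45
  150 = 3·45 + 15
  45 = 3·15
so gcd(11535, 345) = 15.
gcd(15, 1620) = 15.
15 divides 705, so integer solutions exist.

yes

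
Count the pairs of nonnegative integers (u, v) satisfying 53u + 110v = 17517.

gcd(110, 53) = 1.
By Bézout, 53·(27) + 110·(-13) = 1.
One solution: (69, 126).
General: u = 69 + 110t, v = 126 - 53t.
u ≥ 0 ⇒ t ≥ 0; v ≥ 0 ⇒ t ≤ 2. So t ∈ [0, 2]: 3 solutions.

3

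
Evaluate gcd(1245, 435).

gcd(1245, 435) = 15  (1245 = 2·435 + 375, 435 = 1·375 + 60, 375 = 6·60 + 15, 60 = 4·15).

15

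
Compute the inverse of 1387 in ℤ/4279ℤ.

gcd(4279, 1387) = 1  (4279 = 3*1387 + 118, 1387 = 11*118 + 89, 118 = 1*89 + 29, 89 = 3*29 + 2, 29 = 14*2 + 1, 2 = 2*1).
Back-substituting, 1387*(-2067) + 4279*(670) = 1.
So 1387*-2067 ≡ 1 (mod 4279), and -2067 mod 4279 = 2212.

2212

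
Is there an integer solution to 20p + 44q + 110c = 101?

gcd(44, 20) = 4  (44 = 2×20 + 4, 20 = 5×4).
gcd(4, 110) = 2.
2 does not divide 101 (remainder 1), so no integer solutions.

no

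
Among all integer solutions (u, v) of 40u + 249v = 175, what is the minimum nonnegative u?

160

gcd(249, 40) = 1  (249 = 6×40 + 9, 40 = 4×9 + 4, 9 = 2×4 + 1, 4 = 4×1).
1 divides 175, so solutions exist.
Back-substituting, 40×(-56) + 249×(9) = 1.
Scale by 175/1 = 175: (u₀, v₀) = (-9800, 1575).
General solution: u = -9800 + 249t, v = 1575 - 40t for integer t.
u ≥ 0: smallest is -9800 mod 249 = 160 (at t = 40), with v = -25.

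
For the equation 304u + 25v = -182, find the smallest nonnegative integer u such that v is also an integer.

17

gcd(304, 25) = 1  (304 = 12×25 + 4, 25 = 6×4 + 1, 4 = 4×1).
1 divides -182, so solutions exist.
Back-substituting, 304×(-6) + 25×(73) = 1.
Scale by -182/1 = -182: (u₀, v₀) = (1092, -13286).
General solution: u = 1092 + 25t, v = -13286 - 304t for integer t.
u ≥ 0: smallest is 1092 mod 25 = 17 (at t = -43), with v = -214.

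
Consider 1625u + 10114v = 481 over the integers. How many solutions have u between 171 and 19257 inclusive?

gcd(10114, 1625) = 13.
By Bézout, 1625·(361) + 10114·(-58) = 13.
Particular solution: (131, -21).
General solution: u = 131 + 778t, v = -21 - 125t for integer t.
171 ≤ 131 + 778t ≤ 19257 gives t ∈ [1, 24], which is 24 values.

24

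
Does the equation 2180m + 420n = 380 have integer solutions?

gcd(2180, 420) = 20  (2180 = 5×420 + 80, 420 = 5×80 + 20, 80 = 4×20).
20 divides 380, so integer solutions exist.

yes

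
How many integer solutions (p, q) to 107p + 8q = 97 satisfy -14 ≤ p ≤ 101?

15

gcd(107, 8) = 1.
By Bézout, 107·(3) + 8·(-40) = 1.
Particular solution: (3, -28).
General solution: p = 3 + 8t, q = -28 - 107t for integer t.
-14 ≤ 3 + 8t ≤ 101 gives t ∈ [-2, 12], which is 15 values.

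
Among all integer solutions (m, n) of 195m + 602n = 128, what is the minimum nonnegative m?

544

gcd(602, 195) = 1.
1 divides 128, so solutions exist.
By Bézout, 195*(-71) + 602*(23) = 1.
Scale by 128/1 = 128: (m₀, n₀) = (-9088, 2944).
General solution: m = -9088 + 602t, n = 2944 - 195t for integer t.
m ≥ 0: smallest is -9088 mod 602 = 544 (at t = 16), with n = -176.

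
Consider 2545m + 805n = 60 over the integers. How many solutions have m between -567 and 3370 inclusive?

24

gcd(2545, 805) = 5.
By Bézout, 2545×(31) + 805×(-98) = 5.
Particular solution: (50, -158).
General solution: m = 50 + 161t, n = -158 - 509t for integer t.
-567 ≤ 50 + 161t ≤ 3370 gives t ∈ [-3, 20], which is 24 values.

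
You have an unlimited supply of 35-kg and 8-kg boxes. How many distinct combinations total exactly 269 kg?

Need nonnegative integers with 35j + 8k = 269.
gcd(35, 8) = 1, and 35·(3) + 8·(-13) = 1.
So (j₀, k₀) = (807, -3497); general j = 807 + 8t, k = -3497 - 35t.
j ≥ 0 ⇒ t ≥ -100; k ≥ 0 ⇒ t ≤ -100. That's 1 value of t.

1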